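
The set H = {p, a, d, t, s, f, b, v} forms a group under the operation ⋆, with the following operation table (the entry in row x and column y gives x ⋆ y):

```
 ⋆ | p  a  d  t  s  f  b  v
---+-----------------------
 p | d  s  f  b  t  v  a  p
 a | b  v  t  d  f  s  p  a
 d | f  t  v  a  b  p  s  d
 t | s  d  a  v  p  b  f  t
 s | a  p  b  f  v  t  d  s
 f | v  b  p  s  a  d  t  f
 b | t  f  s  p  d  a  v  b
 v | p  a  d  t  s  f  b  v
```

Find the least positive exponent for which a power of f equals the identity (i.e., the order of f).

4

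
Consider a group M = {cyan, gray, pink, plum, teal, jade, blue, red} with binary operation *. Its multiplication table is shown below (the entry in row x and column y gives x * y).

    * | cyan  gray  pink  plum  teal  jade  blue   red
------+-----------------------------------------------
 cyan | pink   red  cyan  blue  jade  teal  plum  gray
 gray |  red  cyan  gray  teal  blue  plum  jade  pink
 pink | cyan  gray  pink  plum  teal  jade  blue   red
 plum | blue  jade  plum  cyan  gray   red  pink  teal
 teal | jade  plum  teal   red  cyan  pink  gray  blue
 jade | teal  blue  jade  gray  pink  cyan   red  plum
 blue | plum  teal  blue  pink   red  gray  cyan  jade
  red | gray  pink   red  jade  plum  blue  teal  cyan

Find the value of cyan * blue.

plum

Read row cyan, column blue: cyan * blue = plum.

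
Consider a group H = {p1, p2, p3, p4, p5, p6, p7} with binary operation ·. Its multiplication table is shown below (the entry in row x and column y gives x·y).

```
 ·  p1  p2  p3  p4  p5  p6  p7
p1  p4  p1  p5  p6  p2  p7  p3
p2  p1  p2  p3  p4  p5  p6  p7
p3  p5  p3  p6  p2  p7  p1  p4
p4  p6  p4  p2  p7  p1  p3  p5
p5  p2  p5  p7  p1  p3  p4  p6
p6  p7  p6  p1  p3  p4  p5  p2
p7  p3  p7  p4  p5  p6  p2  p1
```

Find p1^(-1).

First locate the identity: row p2 matches the header, so p2 is the identity.
Scan row p1 for p2: p1·p5 = p2. Hence p1^(-1) = p5.

p5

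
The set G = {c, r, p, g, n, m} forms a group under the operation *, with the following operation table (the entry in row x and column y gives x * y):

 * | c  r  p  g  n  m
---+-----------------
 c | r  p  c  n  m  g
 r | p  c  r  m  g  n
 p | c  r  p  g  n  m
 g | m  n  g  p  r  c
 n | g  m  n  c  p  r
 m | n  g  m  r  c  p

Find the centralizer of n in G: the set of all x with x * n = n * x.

Compare row n with column n entry by entry.
r * n = g but n * r = m, so r does not.
Collecting the elements that commute with n: C(n) = {n, p}.

{n, p}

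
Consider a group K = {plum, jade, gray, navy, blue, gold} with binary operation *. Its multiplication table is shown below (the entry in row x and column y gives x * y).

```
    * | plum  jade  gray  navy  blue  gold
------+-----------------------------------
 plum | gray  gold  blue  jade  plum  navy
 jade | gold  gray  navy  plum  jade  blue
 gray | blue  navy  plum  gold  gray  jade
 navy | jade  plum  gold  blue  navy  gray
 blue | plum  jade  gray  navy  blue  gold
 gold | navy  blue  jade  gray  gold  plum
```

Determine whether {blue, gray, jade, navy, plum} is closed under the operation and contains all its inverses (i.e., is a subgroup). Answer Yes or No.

plum * jade = gold, which is not in {blue, gray, jade, navy, plum}.
The subset is not closed under *, so it is not a subgroup.
(Structurally, K here is isomorphic to the cyclic group Z_6.)

No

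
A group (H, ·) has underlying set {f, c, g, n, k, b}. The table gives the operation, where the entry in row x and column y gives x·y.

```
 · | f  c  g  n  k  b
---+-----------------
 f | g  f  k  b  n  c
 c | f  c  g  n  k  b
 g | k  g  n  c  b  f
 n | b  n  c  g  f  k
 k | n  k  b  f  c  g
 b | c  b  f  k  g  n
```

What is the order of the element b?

6

The identity element is c (its row matches the header).
b^1 = b
b^2 = b·b = n
b^3 = n·b = k
b^4 = k·b = g
b^5 = g·b = f
b^6 = f·b = c
The first power of b equal to the identity is b^6, so ord(b) = 6.
(Structurally, H here is isomorphic to the cyclic group Z_6.)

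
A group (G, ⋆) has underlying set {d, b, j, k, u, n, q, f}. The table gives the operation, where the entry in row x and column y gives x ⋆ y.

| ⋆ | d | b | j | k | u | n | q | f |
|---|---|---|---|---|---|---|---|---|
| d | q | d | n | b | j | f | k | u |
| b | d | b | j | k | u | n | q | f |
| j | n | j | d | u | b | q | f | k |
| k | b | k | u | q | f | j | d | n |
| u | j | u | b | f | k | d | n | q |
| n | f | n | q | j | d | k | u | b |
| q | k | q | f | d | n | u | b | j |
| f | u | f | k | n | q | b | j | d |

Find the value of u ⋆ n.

d

Read row u, column n: u ⋆ n = d.
(Structurally, G here is isomorphic to the cyclic group Z_8.)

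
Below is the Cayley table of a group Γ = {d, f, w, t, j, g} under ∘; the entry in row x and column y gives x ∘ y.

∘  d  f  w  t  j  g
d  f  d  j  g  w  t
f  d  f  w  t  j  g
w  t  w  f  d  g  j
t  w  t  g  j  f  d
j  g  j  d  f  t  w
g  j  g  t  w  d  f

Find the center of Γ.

{f}

An element z is central iff its row equals its column in the table.
For j: j ∘ d = g ≠ w = d ∘ j, so j ∉ Z.
Checking each element this way leaves Z(Γ) = {f}.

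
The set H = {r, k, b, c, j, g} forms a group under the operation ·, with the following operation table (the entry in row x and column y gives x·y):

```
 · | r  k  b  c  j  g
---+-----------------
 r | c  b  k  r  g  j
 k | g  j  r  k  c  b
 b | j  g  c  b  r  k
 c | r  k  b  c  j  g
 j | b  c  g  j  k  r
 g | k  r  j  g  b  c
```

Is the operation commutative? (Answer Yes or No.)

No

j·g = r but g·j = b.
Since j and g do not commute, H is not abelian.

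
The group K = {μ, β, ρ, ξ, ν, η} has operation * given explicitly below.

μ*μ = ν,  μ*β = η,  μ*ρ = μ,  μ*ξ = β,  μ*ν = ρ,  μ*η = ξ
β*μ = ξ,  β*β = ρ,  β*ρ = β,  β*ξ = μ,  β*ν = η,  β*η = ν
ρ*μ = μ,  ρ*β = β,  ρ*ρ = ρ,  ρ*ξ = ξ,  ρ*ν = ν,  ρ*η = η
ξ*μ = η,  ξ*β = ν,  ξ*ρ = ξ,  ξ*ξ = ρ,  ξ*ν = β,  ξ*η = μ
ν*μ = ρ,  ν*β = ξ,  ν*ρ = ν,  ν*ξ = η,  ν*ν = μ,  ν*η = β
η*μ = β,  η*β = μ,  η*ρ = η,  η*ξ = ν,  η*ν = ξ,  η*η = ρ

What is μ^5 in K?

μ^1 = μ
μ^2 = μ * μ = ν
μ^3 = ν * μ = ρ
μ^4 = ρ * μ = μ
μ^5 = μ * μ = ν

ν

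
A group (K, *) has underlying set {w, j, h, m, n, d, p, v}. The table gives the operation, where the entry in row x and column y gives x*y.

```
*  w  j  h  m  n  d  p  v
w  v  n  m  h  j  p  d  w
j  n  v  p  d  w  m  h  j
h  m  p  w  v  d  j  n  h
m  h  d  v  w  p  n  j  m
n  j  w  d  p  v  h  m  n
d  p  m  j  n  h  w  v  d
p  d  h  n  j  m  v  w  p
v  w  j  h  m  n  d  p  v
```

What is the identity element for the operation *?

The identity e satisfies e*x = x for all x, so its row in the table reproduces the column headers.
Row v reads: w, j, h, m, n, d, p, v — exactly the header order. So v is the identity.

v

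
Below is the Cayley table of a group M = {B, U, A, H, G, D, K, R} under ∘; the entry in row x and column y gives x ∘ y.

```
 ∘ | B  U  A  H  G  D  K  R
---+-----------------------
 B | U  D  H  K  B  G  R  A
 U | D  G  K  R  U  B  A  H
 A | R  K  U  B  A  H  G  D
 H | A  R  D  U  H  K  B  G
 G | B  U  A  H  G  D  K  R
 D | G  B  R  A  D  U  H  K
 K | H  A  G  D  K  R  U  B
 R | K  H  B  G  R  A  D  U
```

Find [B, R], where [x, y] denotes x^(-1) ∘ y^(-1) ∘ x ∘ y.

U

Identity is G; from the table B^(-1) = D and R^(-1) = H.
D ∘ H = A
A ∘ B = R
R ∘ R = U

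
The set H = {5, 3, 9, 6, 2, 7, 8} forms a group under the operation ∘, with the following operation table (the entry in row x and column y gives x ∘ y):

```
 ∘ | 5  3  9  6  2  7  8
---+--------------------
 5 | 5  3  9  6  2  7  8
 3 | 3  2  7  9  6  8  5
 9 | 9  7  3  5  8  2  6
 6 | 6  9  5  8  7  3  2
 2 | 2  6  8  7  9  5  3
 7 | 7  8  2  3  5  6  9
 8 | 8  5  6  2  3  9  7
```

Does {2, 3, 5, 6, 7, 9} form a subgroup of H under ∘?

6 ∘ 6 = 8, which is not in {2, 3, 5, 6, 7, 9}.
The subset is not closed under ∘, so it is not a subgroup.
(Structurally, H here is isomorphic to the cyclic group Z_7.)

No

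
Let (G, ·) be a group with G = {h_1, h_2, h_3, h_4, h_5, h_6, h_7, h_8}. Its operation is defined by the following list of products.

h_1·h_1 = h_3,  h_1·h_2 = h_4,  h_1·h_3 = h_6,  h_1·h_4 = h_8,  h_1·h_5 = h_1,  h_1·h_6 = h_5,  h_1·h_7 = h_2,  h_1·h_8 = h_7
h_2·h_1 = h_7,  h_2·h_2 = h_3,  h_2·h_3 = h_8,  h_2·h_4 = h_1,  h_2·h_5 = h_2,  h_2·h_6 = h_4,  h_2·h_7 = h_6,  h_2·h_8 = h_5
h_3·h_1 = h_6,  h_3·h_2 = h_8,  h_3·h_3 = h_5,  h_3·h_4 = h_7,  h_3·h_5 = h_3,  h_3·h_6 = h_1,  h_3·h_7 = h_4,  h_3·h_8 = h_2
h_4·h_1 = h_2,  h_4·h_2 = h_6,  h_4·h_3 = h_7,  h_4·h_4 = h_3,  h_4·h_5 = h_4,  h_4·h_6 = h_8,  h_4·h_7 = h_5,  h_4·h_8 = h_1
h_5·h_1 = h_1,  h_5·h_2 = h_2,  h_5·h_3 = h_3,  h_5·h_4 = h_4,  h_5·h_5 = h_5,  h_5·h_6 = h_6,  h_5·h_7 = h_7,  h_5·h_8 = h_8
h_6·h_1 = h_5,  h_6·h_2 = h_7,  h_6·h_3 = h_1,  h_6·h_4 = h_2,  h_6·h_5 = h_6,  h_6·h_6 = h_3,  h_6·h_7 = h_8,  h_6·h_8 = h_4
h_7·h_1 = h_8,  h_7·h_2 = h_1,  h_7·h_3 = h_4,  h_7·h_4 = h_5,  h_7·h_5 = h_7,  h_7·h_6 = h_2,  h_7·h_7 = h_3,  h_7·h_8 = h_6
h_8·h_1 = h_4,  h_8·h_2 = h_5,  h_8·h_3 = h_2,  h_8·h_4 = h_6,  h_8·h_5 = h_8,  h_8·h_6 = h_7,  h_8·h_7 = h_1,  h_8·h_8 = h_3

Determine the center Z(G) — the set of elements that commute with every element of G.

An element z is central iff its row equals its column in the table.
For h_1: h_1·h_7 = h_2 ≠ h_8 = h_7·h_1, so h_1 ∉ Z.
Checking each element this way leaves Z(G) = {h_3, h_5}.

{h_3, h_5}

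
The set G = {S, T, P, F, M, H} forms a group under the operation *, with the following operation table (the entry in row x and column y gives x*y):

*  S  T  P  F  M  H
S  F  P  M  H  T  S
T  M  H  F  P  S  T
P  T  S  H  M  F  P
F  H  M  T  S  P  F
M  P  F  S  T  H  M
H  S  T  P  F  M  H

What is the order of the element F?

3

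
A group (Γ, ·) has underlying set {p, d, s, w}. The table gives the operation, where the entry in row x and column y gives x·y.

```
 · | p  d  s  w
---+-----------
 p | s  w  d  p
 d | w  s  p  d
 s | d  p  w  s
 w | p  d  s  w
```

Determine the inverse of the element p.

First locate the identity: row w matches the header, so w is the identity.
Scan row p for w: p·d = w. Hence p^(-1) = d.

d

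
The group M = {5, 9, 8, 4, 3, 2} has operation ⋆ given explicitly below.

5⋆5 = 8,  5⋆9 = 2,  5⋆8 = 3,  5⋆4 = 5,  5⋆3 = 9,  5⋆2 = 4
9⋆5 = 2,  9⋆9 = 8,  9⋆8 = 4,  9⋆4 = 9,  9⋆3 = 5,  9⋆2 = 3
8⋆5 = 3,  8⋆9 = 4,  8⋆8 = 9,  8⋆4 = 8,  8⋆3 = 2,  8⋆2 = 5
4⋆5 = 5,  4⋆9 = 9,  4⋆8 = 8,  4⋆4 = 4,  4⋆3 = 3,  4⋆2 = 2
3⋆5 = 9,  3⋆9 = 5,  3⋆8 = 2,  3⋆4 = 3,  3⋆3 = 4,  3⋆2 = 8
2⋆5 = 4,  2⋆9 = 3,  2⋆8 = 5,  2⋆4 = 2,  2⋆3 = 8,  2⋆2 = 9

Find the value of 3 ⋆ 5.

Read row 3, column 5: 3 ⋆ 5 = 9.

9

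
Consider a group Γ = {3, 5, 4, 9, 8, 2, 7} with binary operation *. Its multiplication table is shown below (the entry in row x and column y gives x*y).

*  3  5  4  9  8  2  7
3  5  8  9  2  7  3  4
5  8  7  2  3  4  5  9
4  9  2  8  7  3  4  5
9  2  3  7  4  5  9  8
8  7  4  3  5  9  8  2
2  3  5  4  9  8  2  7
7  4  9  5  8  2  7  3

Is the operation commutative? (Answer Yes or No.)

Yes

Check whether the table is symmetric across its main diagonal.
Every entry (row x, col y) equals the entry (row y, col x), so Γ is abelian.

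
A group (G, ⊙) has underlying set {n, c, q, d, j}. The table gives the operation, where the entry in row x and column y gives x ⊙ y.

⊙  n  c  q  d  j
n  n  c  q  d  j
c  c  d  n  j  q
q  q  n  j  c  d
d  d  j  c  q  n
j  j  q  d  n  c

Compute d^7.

d^1 = d
d^2 = d ⊙ d = q
d^3 = q ⊙ d = c
d^4 = c ⊙ d = j
d^5 = j ⊙ d = n
d^6 = n ⊙ d = d
d^7 = d ⊙ d = q

q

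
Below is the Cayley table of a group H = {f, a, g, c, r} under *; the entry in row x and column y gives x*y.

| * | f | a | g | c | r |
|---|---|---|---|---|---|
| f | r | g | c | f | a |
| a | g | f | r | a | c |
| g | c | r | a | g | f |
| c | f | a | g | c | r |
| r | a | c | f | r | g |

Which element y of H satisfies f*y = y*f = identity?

g

First locate the identity: row c matches the header, so c is the identity.
Scan row f for c: f*g = c. Hence f^(-1) = g.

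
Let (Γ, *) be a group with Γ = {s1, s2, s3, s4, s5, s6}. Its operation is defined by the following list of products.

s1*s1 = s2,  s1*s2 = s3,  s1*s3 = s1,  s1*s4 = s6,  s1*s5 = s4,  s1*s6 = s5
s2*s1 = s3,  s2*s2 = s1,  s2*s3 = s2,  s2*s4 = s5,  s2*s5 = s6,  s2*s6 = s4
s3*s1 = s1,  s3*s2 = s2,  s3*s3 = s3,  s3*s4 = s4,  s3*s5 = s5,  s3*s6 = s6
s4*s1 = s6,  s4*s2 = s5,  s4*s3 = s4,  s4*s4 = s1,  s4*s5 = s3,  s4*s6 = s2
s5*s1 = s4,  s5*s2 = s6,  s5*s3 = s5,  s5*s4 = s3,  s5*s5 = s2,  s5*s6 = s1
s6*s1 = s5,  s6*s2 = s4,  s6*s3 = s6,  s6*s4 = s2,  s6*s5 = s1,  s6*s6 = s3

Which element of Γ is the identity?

s3

The identity e satisfies e * x = x for all x, so its row in the table reproduces the column headers.
Row s3 reads: s1, s2, s3, s4, s5, s6 — exactly the header order. So s3 is the identity.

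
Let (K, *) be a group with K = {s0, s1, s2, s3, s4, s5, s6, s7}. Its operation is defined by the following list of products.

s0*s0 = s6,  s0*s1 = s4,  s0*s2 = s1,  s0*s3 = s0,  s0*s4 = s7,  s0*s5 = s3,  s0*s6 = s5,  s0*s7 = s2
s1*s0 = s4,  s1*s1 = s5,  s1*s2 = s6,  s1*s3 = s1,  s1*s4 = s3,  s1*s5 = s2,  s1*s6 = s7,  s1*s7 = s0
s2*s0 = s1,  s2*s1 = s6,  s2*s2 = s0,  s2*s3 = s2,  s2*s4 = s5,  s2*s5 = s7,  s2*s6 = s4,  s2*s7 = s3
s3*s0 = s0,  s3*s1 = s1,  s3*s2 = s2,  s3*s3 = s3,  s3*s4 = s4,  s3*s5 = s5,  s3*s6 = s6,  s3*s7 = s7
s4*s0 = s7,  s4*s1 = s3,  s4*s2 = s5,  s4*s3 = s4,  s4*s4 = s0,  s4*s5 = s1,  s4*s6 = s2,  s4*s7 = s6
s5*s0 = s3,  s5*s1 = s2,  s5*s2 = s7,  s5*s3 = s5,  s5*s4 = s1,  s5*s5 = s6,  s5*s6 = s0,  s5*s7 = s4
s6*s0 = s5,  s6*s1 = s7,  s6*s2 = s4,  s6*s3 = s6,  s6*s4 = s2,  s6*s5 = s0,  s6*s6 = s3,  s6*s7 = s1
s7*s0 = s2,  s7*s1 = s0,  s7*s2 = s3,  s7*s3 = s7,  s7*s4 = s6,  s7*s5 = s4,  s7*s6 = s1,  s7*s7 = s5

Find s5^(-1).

First locate the identity: row s3 matches the header, so s3 is the identity.
Scan row s5 for s3: s5*s0 = s3. Hence s5^(-1) = s0.

s0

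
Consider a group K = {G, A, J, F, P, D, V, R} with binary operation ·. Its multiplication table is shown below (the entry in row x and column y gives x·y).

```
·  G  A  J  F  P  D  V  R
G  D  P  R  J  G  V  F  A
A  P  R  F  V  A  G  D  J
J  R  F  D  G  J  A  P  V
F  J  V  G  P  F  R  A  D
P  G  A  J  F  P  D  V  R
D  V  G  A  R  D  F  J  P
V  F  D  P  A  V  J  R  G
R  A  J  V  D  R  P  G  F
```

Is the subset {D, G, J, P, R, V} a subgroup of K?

G·V = F, which is not in {D, G, J, P, R, V}.
The subset is not closed under ·, so it is not a subgroup.

No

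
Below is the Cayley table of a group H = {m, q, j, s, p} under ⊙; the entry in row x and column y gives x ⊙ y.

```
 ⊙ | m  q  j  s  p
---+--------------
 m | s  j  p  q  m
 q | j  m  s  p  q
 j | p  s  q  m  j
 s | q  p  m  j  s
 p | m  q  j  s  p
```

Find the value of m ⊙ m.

s

Read row m, column m: m ⊙ m = s.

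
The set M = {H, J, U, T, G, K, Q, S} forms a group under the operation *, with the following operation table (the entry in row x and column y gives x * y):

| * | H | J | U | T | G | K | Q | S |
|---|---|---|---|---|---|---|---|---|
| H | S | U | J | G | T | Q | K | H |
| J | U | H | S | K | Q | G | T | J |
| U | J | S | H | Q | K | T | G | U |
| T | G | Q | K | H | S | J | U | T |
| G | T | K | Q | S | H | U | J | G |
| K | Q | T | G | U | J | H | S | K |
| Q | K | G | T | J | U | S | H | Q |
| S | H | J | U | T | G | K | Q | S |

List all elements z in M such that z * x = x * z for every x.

{H, S}

An element z is central iff its row equals its column in the table.
For G: G * J = K ≠ Q = J * G, so G ∉ Z.
Checking each element this way leaves Z(M) = {H, S}.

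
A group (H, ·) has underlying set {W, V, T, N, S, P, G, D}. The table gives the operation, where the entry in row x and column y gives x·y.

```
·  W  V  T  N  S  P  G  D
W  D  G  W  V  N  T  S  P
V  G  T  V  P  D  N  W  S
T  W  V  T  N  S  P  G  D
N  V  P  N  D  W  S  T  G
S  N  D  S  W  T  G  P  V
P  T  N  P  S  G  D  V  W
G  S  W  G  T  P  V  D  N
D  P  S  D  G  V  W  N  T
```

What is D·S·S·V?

D·S = V
V·S = D
D·V = S

S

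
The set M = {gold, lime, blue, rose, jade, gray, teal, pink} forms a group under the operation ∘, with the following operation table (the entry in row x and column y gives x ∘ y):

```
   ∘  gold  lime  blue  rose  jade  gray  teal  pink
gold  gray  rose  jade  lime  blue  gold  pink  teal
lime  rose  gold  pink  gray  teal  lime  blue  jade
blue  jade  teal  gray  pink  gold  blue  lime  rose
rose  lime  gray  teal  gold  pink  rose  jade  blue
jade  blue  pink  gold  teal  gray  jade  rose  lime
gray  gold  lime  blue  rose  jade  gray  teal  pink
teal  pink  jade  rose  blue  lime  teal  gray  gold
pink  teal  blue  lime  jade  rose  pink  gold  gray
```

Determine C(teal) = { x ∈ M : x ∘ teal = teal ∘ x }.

{gold, gray, pink, teal}

Compare row teal with column teal entry by entry.
gold ∘ teal = pink = teal ∘ gold, so gold commutes with teal.
lime ∘ teal = blue but teal ∘ lime = jade, so lime does not.
Collecting the elements that commute with teal: C(teal) = {gold, gray, pink, teal}.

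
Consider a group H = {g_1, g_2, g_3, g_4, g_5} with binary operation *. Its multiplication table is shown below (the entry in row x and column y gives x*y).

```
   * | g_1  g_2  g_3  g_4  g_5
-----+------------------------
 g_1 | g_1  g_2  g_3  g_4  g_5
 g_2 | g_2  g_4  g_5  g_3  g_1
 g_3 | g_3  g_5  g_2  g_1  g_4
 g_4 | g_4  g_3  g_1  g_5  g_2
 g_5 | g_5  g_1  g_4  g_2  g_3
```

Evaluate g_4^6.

g_4^1 = g_4
g_4^2 = g_4*g_4 = g_5
g_4^3 = g_5*g_4 = g_2
g_4^4 = g_2*g_4 = g_3
g_4^5 = g_3*g_4 = g_1
g_4^6 = g_1*g_4 = g_4

g_4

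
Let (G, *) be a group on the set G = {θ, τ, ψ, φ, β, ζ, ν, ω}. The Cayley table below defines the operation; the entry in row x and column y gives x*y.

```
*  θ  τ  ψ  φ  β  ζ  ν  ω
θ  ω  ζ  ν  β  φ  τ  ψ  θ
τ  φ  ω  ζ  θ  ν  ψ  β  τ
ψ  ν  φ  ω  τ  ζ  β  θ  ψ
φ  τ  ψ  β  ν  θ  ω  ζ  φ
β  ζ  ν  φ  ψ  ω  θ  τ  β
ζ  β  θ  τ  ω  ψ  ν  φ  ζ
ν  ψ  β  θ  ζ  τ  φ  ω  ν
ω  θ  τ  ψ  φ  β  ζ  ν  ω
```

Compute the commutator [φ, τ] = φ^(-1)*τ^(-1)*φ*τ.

ν

Identity is ω; from the table φ^(-1) = ζ and τ^(-1) = τ.
ζ*τ = θ
θ*φ = β
β*τ = ν
(Structurally, G here is isomorphic to the dihedral group D_4.)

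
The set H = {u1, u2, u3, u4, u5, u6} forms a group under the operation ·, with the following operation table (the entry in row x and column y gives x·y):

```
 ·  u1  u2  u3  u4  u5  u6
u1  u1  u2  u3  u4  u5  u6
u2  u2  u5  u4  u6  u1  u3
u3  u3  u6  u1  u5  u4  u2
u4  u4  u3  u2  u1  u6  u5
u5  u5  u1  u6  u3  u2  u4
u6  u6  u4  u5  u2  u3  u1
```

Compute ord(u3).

2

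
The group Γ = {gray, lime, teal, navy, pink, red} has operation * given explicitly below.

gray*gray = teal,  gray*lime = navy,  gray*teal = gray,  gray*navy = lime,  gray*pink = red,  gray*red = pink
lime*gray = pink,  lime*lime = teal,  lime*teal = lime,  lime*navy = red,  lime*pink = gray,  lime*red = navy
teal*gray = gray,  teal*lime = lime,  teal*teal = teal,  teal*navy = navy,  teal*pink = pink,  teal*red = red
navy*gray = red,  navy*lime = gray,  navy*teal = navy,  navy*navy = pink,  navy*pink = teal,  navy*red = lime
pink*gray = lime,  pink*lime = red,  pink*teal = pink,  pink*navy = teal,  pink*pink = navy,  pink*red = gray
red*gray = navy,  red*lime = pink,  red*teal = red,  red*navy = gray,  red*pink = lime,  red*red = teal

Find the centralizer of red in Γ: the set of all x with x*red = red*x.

Compare row red with column red entry by entry.
lime*red = navy but red*lime = pink, so lime does not.
Collecting the elements that commute with red: C(red) = {red, teal}.

{red, teal}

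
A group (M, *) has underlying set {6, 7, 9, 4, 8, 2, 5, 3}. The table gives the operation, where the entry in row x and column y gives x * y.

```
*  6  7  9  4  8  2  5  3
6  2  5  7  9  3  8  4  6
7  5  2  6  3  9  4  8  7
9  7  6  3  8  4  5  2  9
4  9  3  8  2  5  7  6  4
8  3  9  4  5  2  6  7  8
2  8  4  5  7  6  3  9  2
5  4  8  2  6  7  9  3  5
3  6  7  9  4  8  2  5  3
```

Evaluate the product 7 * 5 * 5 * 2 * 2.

7 * 5 = 8
8 * 5 = 7
7 * 2 = 4
4 * 2 = 7

7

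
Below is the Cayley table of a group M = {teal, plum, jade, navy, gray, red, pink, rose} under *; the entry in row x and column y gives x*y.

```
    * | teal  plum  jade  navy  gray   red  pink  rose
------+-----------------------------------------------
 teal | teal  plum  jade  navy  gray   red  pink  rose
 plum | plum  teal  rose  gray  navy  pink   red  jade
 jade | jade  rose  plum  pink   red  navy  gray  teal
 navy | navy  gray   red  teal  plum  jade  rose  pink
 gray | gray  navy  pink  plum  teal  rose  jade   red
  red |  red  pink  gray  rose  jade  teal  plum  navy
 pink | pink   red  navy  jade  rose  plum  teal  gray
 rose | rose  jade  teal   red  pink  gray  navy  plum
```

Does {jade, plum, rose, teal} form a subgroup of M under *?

Yes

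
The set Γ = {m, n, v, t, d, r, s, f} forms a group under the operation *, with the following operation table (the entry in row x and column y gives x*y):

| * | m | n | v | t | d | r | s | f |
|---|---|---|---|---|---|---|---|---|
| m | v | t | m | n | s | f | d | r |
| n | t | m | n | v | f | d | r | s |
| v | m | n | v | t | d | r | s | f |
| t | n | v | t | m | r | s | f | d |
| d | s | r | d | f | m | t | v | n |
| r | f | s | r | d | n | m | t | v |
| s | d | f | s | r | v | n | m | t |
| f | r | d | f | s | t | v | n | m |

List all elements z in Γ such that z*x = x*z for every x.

{m, v}

An element z is central iff its row equals its column in the table.
For f: f*t = s ≠ d = t*f, so f ∉ Z.
Checking each element this way leaves Z(Γ) = {m, v}.
(Structurally, Γ here is isomorphic to the quaternion group Q_8.)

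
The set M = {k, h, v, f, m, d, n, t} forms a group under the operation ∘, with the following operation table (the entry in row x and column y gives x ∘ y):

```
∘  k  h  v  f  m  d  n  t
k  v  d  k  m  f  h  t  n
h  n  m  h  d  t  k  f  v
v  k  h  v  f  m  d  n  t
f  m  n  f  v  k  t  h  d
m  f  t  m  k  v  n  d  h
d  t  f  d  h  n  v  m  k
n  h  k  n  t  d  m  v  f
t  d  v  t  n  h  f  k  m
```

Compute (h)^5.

h

h^1 = h
h^2 = h ∘ h = m
h^3 = m ∘ h = t
h^4 = t ∘ h = v
h^5 = v ∘ h = h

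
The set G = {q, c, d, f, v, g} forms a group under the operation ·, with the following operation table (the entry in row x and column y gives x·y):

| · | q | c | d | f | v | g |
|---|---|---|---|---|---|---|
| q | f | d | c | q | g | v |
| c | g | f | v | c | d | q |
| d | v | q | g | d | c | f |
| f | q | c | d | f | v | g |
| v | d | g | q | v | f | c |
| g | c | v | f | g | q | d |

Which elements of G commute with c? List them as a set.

Compare row c with column c entry by entry.
v·c = g but c·v = d, so v does not.
Collecting the elements that commute with c: C(c) = {c, f}.

{c, f}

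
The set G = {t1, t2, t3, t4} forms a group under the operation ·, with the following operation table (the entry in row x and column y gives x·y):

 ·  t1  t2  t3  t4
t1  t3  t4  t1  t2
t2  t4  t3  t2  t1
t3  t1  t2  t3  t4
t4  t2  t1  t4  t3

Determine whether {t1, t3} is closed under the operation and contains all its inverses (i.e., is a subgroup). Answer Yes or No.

Yes

{t1, t3} contains the identity t3.
Checking products: every product of two elements of {t1, t3} (read from the table) lies in {t1, t3}, so the set is closed.
In a finite group, a nonempty closed subset is a subgroup. So {t1, t3} ≤ G.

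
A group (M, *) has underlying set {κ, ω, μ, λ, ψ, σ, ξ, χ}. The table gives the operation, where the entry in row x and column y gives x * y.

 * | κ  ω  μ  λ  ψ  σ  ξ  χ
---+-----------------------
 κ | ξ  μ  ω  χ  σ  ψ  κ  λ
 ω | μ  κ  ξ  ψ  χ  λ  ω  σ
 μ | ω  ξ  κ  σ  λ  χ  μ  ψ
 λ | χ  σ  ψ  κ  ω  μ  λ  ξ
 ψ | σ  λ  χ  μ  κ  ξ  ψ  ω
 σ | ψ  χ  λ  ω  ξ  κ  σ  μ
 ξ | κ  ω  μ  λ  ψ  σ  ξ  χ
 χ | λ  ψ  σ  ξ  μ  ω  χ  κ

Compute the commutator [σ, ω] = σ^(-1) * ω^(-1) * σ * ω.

κ

Identity is ξ; from the table σ^(-1) = ψ and ω^(-1) = μ.
ψ * μ = χ
χ * σ = ω
ω * ω = κ
(Structurally, M here is isomorphic to the quaternion group Q_8.)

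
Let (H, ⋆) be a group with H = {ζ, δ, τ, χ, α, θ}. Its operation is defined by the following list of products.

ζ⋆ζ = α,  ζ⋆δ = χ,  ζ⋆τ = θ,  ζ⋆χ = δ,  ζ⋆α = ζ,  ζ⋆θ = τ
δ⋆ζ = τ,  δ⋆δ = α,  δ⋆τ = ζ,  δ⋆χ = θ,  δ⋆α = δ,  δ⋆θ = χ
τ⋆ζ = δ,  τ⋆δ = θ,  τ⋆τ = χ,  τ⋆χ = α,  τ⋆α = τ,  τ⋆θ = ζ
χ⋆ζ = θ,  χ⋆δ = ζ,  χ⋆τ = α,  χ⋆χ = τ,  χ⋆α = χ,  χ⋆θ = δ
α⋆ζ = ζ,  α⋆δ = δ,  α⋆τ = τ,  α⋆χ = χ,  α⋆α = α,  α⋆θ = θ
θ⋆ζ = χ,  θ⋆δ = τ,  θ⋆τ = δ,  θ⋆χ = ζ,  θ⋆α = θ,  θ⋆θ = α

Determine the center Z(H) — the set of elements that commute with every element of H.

{α}

An element z is central iff its row equals its column in the table.
For ζ: ζ ⋆ χ = δ ≠ θ = χ ⋆ ζ, so ζ ∉ Z.
Checking each element this way leaves Z(H) = {α}.
(Structurally, H here is isomorphic to the symmetric group S_3.)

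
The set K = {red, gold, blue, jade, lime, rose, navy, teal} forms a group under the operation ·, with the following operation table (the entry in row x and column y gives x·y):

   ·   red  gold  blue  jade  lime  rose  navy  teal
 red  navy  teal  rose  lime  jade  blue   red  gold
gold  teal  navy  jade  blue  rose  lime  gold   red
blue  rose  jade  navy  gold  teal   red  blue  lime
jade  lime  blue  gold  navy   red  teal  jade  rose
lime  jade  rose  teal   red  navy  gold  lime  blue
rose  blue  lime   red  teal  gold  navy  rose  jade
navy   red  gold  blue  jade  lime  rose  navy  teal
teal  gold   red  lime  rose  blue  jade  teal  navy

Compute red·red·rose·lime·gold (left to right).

red·red = navy
navy·rose = rose
rose·lime = gold
gold·gold = navy

navy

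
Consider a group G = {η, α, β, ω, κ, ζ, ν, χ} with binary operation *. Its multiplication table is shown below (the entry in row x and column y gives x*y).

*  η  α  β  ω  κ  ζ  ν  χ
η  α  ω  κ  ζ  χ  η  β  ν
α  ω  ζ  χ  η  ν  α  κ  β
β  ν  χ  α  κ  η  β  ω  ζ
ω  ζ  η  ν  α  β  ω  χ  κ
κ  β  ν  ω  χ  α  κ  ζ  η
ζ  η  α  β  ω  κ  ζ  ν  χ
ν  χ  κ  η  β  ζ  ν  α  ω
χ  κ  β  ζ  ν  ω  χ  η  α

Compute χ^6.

α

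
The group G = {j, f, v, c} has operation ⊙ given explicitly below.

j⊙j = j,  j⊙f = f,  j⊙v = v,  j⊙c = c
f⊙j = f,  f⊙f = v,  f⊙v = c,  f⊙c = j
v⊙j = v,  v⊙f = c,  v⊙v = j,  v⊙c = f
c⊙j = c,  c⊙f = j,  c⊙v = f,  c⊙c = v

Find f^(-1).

c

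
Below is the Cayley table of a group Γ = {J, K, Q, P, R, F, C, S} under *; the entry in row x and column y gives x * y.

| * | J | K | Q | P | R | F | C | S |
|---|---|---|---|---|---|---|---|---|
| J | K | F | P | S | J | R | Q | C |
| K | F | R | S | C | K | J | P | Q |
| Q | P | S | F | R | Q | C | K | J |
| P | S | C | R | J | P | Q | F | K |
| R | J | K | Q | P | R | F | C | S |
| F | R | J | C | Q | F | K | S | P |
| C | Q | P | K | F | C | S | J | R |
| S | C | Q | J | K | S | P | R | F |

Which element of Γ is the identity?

The identity e satisfies e * x = x for all x, so its row in the table reproduces the column headers.
Row R reads: J, K, Q, P, R, F, C, S — exactly the header order. So R is the identity.

R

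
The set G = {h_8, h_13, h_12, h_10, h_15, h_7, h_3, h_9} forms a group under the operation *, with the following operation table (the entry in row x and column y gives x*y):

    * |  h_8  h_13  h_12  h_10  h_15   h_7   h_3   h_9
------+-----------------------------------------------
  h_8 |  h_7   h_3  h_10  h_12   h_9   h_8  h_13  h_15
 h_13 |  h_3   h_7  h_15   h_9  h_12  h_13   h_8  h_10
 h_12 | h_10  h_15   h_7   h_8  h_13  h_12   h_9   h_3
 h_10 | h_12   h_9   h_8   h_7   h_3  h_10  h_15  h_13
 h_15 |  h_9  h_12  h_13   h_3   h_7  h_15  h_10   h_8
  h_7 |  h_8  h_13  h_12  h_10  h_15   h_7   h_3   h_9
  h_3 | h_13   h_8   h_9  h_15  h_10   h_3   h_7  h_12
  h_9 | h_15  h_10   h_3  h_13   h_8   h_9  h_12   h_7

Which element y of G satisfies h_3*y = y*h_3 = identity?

h_3

First locate the identity: row h_7 matches the header, so h_7 is the identity.
Scan row h_3 for h_7: h_3*h_3 = h_7. Hence h_3^(-1) = h_3.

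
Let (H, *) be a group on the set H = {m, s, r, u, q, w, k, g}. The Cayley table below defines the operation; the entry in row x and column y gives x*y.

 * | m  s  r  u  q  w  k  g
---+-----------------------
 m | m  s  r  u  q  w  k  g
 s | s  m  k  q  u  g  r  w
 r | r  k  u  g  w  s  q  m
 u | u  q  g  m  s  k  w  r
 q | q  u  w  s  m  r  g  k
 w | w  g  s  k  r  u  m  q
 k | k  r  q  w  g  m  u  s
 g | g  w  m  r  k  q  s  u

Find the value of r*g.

m

Read row r, column g: r*g = m.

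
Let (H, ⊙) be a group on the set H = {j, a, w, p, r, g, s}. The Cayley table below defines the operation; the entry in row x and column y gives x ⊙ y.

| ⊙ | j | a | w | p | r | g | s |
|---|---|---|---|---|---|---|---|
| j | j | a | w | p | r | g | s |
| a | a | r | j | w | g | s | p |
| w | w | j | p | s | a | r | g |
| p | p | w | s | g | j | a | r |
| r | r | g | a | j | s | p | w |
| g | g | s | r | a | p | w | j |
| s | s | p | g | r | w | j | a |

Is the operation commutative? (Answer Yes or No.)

Check whether the table is symmetric across its main diagonal.
Every entry (row x, col y) equals the entry (row y, col x), so H is abelian.

Yes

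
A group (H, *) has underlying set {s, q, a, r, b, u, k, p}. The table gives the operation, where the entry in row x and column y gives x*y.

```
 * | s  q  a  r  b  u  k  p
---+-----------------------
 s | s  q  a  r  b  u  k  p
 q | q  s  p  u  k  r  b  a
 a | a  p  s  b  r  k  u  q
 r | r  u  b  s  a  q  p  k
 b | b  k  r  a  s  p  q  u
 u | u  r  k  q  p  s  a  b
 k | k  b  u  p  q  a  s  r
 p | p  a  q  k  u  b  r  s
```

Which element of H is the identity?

The identity e satisfies e*x = x for all x, so its row in the table reproduces the column headers.
Row s reads: s, q, a, r, b, u, k, p — exactly the header order. So s is the identity.

s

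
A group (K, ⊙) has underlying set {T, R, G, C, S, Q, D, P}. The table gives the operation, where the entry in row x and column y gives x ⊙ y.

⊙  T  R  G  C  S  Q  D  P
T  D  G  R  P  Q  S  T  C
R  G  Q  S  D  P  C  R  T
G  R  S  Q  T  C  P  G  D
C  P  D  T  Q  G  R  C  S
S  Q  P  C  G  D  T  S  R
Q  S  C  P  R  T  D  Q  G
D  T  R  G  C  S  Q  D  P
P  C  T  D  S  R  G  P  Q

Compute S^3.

S^1 = S
S^2 = S ⊙ S = D
S^3 = D ⊙ S = S
(Structurally, K here is isomorphic to Z_2 x Z_4.)

S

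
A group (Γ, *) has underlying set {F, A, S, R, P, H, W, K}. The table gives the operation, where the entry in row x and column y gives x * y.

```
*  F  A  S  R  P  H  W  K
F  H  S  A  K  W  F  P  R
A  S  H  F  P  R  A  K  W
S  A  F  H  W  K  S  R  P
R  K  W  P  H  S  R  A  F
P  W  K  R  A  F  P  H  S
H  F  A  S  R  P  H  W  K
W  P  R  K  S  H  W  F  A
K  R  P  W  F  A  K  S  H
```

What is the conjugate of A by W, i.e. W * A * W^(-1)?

The identity is H. In row W, the entry H sits in column P, so W^(-1) = P.
W * A = R
R * P = S

S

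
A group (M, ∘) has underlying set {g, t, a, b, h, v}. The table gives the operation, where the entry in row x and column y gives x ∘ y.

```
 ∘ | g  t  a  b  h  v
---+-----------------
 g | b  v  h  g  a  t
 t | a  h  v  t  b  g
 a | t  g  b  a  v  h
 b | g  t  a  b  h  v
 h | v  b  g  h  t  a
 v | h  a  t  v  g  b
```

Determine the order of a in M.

2

The identity element is b (its row matches the header).
a^1 = a
a^2 = a ∘ a = b
The first power of a equal to the identity is a^2, so ord(a) = 2.
(Structurally, M here is isomorphic to the symmetric group S_3.)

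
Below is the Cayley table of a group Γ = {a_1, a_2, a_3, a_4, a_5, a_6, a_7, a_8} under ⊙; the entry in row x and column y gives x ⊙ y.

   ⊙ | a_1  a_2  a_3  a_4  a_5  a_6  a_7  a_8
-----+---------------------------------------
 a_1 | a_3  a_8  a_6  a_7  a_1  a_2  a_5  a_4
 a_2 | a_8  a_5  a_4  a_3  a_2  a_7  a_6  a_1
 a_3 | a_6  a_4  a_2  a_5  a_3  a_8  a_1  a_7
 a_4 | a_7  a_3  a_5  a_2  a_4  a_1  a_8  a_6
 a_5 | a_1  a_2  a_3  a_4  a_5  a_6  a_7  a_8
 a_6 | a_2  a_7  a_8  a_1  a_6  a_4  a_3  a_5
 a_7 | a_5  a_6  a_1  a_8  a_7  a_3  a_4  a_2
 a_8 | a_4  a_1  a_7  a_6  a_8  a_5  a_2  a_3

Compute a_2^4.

a_5

a_2^1 = a_2
a_2^2 = a_2 ⊙ a_2 = a_5
a_2^3 = a_5 ⊙ a_2 = a_2
a_2^4 = a_2 ⊙ a_2 = a_5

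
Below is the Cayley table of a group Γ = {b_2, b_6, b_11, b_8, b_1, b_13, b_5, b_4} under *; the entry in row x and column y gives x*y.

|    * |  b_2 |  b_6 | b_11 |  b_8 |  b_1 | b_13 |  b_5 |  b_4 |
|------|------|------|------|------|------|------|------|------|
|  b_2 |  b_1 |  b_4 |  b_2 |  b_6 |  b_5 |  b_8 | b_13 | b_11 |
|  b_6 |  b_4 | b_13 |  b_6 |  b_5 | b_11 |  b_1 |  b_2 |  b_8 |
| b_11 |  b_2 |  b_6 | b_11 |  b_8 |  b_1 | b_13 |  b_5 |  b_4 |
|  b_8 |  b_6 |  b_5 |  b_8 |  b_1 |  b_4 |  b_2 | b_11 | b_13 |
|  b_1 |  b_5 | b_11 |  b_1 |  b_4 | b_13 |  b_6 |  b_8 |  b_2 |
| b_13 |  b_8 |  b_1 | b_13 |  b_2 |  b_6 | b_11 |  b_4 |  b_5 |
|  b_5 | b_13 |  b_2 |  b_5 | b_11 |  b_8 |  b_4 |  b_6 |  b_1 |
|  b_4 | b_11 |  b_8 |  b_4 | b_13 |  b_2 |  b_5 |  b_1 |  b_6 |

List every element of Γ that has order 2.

Identity is b_11. Compute the order of each non-identity element by repeated multiplication:
  b_2: b_2 → b_1 → b_5 → b_13 → b_8 → b_6 → b_4 → b_11  (order 8)
  b_6: b_6 → b_13 → b_1 → b_11  (order 4)
  b_8: b_8 → b_1 → b_4 → b_13 → b_2 → b_6 → b_5 → b_11  (order 8)
  b_1: b_1 → b_13 → b_6 → b_11  (order 4)
  b_13: b_13 → b_11  (order 2)
  b_5: b_5 → b_6 → b_2 → b_13 → b_4 → b_1 → b_8 → b_11  (order 8)
  b_4: b_4 → b_6 → b_8 → b_13 → b_5 → b_1 → b_2 → b_11  (order 8)
Elements of order 2: {b_13}.

{b_13}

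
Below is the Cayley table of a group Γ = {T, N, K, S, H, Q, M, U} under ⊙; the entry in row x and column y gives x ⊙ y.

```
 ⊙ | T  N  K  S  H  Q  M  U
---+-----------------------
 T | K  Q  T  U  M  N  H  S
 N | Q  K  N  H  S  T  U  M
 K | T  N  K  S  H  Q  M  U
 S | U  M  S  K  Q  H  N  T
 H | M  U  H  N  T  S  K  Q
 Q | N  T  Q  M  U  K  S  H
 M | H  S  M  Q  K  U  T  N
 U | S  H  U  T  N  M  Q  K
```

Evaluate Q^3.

Q^1 = Q
Q^2 = Q ⊙ Q = K
Q^3 = K ⊙ Q = Q

Q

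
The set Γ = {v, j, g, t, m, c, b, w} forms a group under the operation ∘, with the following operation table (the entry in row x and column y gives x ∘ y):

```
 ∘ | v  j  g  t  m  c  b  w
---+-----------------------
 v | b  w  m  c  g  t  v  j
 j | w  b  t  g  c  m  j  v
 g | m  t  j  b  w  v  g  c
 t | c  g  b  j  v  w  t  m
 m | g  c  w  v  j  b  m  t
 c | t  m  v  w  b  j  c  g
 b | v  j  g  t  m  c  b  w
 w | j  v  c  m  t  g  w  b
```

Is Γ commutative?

Yes

Check whether the table is symmetric across its main diagonal.
Every entry (row x, col y) equals the entry (row y, col x), so Γ is abelian.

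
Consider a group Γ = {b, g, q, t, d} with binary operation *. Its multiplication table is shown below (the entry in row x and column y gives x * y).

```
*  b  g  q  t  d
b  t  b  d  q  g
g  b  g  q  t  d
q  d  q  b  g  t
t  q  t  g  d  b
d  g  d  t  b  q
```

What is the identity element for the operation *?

The identity e satisfies e * x = x for all x, so its row in the table reproduces the column headers.
Row g reads: b, g, q, t, d — exactly the header order. So g is the identity.

g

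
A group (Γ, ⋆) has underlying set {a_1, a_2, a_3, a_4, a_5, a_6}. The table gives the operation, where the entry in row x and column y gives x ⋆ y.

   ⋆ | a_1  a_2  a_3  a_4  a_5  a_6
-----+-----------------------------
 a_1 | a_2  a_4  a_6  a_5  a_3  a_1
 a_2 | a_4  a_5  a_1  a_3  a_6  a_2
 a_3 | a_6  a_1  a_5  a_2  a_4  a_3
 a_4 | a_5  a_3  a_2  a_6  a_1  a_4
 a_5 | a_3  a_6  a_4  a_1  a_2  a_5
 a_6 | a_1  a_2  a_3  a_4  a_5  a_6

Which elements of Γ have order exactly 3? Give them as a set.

Identity is a_6. Compute the order of each non-identity element by repeated multiplication:
  a_1: a_1 → a_2 → a_4 → a_5 → a_3 → a_6  (order 6)
  a_2: a_2 → a_5 → a_6  (order 3)
  a_3: a_3 → a_5 → a_4 → a_2 → a_1 → a_6  (order 6)
  a_4: a_4 → a_6  (order 2)
  a_5: a_5 → a_2 → a_6  (order 3)
Elements of order 3: {a_2, a_5}.

{a_2, a_5}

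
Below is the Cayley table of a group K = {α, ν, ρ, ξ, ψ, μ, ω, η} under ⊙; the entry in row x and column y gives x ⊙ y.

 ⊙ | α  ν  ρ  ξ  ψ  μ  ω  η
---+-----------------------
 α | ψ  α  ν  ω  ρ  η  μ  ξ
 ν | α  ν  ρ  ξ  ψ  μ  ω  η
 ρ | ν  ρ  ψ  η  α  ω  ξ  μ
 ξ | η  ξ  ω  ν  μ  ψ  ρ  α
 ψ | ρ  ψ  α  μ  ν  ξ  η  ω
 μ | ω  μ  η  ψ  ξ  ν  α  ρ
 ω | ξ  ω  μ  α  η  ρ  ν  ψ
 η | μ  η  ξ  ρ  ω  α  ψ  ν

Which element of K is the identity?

The identity e satisfies e ⊙ x = x for all x, so its row in the table reproduces the column headers.
Row ν reads: α, ν, ρ, ξ, ψ, μ, ω, η — exactly the header order. So ν is the identity.

ν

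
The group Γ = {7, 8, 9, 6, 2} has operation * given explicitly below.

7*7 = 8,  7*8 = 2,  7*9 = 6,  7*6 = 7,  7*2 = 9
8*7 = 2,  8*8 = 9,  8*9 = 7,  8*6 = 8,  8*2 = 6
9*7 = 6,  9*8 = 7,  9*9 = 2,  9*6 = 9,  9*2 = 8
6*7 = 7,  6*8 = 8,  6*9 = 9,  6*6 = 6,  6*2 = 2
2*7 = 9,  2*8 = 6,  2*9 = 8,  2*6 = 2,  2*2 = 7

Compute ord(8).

5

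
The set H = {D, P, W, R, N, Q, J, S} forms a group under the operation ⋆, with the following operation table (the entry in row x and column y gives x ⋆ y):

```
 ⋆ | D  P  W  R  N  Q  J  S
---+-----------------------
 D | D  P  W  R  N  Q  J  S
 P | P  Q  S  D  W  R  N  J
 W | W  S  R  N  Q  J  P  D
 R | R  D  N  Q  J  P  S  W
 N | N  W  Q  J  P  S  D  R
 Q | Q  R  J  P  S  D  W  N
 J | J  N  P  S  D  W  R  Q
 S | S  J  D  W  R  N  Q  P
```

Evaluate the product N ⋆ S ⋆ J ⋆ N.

N ⋆ S = R
R ⋆ J = S
S ⋆ N = R

R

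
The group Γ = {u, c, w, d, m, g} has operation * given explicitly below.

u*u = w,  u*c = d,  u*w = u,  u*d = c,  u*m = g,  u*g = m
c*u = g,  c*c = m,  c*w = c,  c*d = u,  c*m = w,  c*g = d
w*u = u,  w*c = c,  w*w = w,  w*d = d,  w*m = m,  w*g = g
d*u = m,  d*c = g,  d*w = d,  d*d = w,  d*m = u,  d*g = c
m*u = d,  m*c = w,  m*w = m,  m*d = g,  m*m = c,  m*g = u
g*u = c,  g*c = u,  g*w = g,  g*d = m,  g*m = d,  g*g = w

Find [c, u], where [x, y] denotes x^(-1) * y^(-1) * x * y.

c

Identity is w; from the table c^(-1) = m and u^(-1) = u.
m * u = d
d * c = g
g * u = c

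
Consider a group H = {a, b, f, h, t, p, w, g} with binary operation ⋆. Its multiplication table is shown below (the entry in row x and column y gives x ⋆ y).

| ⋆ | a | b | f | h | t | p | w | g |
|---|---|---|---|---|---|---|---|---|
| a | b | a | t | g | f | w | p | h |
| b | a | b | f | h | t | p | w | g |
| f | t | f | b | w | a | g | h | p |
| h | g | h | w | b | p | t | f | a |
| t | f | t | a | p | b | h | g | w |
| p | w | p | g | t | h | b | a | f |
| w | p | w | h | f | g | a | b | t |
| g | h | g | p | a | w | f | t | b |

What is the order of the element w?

2

The identity element is b (its row matches the header).
w^1 = w
w^2 = w ⋆ w = b
The first power of w equal to the identity is w^2, so ord(w) = 2.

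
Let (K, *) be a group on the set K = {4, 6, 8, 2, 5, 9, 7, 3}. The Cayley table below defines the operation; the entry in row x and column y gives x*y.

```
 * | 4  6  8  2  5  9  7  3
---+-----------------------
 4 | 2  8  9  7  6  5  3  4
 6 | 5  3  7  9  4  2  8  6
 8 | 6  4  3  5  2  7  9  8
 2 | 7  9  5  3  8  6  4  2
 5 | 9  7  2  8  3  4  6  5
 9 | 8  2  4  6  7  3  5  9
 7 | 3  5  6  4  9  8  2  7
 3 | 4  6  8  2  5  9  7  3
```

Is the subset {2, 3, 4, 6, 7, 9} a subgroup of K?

No

4*9 = 5, which is not in {2, 3, 4, 6, 7, 9}.
The subset is not closed under *, so it is not a subgroup.
(Structurally, K here is isomorphic to the dihedral group D_4.)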